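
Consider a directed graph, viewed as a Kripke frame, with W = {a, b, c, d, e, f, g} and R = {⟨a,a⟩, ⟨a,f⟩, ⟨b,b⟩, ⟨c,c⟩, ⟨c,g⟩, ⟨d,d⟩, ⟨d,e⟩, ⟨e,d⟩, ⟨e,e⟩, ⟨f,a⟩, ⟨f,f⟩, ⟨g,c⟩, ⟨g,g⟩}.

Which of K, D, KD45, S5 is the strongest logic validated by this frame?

Serial (axiom D): yes — every world has a successor (e.g. a R a).
Euclidean (axiom 5): yes — any two successors of a common world are R-related.
Transitive (axiom 4): yes — every two-step R-path is closed by a direct edge.
Reflexive (axiom T): yes — every world is R-related to itself.
So F validates K, D, KD45, S5. The strongest is S5.

S5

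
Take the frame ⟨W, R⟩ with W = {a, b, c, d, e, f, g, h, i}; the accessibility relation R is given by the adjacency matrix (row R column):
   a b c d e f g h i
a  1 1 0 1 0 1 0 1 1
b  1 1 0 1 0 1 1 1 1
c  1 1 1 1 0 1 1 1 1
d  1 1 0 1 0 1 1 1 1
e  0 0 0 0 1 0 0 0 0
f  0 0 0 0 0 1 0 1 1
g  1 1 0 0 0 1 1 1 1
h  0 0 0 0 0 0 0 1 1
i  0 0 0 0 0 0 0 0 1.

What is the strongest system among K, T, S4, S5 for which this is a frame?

Reflexive (axiom T): yes — every world is R-related to itself.
Transitive (axiom 4): no — a R b and b R g, but not a R g.
Euclidean (axiom 5): no — a R f and a R b, but not f R b.
So F validates K, T; S4 would additionally require R to be transitive. The strongest is T.

T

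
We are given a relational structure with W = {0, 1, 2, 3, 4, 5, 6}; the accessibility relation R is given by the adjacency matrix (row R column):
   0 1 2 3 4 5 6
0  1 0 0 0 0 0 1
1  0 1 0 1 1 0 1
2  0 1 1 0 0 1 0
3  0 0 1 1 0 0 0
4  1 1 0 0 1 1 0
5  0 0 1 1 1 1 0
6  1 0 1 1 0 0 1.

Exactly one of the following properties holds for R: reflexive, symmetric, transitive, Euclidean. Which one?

reflexive

Reflexive: yes — every world is R-related to itself.
Symmetric: no — 1 R 3 but not 3 R 1.
Transitive: no — 0 R 6 and 6 R 2, but not 0 R 2.
Euclidean: no — 1 R 3 and 1 R 4, but not 3 R 4.
Only reflexive holds.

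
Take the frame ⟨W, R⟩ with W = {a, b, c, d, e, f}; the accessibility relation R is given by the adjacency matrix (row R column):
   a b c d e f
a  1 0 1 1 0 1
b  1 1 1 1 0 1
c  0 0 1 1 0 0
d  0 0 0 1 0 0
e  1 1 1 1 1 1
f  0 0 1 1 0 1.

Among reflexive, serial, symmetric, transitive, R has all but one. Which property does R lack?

Reflexive: yes — every world is R-related to itself.
Serial: yes — every world has a successor (e.g. a R a).
Symmetric: no — a R c but not c R a.
Transitive: yes — every two-step R-path is closed by a direct edge.
Only symmetric fails.

symmetric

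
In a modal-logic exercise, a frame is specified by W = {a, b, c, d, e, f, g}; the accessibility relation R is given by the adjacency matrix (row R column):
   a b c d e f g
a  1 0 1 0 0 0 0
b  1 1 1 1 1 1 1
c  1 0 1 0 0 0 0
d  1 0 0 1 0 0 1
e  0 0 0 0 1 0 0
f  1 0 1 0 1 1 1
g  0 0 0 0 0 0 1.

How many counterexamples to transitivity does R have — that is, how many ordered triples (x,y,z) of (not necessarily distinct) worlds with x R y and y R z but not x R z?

Enumerating: (d,a,c).

1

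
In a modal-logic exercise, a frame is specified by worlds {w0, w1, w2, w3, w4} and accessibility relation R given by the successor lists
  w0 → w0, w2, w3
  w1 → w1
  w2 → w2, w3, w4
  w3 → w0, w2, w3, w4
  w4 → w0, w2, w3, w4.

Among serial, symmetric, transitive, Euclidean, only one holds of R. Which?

Serial: yes — every world has a successor (e.g. w0 R w0).
Symmetric: no — w0 R w2 but not w2 R w0.
Transitive: no — w0 R w2 and w2 R w4, but not w0 R w4.
Euclidean: no — w3 R w0 and w3 R w4, but not w0 R w4.
Only serial holds.

serial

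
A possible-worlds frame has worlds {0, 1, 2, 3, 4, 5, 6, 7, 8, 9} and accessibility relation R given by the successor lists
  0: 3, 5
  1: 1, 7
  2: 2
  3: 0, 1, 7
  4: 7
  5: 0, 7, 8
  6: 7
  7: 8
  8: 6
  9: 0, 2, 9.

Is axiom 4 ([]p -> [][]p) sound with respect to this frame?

No

The schema 4 characterises exactly the transitive frames.
Transitive: no — 0 R 3 and 3 R 1, but not 0 R 1.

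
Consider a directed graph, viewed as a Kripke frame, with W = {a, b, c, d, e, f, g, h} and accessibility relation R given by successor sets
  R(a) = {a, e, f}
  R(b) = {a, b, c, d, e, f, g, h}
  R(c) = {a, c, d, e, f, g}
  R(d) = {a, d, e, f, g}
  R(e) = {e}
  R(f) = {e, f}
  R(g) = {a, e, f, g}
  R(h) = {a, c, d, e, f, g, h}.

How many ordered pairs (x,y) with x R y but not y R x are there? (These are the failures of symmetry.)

Enumerating: (a,e), (a,f), (b,a), (b,c), (b,d), (b,e), (b,f), (b,g), (b,h), (c,a), (c,d), (c,e), … and 16 more.
Total: 28.

28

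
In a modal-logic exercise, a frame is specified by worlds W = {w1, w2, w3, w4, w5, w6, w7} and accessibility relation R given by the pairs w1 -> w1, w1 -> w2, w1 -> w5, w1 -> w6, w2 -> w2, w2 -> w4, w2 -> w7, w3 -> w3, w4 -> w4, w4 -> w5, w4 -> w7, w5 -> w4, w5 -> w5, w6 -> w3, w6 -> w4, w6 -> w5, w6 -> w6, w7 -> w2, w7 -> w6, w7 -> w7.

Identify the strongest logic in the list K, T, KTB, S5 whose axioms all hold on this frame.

Reflexive (axiom T): yes — every world is R-related to itself.
Symmetric (axiom B): no — w1 R w2 but not w2 R w1.
Euclidean (axiom 5): no — w1 R w2 and w1 R w5, but not w2 R w5.
So F validates K, T; KTB would additionally require R to be symmetric. The strongest is T.

T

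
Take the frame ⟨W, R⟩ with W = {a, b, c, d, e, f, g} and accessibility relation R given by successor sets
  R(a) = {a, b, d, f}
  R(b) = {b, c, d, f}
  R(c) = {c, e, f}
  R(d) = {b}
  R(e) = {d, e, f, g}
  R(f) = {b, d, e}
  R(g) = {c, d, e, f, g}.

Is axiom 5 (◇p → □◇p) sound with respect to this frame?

No

Axiom 5 corresponds to the accessibility relation being Euclidean.
Euclidean: no — a R d and a R f, but not d R f.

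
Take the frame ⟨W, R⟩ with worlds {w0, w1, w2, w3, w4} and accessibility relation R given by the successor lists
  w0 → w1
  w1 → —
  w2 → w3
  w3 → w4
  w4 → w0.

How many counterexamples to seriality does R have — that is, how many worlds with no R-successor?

Enumerating: w1.

1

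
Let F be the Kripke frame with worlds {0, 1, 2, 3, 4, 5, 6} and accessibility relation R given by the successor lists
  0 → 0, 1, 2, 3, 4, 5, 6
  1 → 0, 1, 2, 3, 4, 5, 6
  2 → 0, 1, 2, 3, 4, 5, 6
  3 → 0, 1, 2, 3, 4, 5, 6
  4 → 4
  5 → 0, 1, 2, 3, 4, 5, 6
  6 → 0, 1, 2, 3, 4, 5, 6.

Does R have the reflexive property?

Yes

Reflexive: yes — every world is R-related to itself.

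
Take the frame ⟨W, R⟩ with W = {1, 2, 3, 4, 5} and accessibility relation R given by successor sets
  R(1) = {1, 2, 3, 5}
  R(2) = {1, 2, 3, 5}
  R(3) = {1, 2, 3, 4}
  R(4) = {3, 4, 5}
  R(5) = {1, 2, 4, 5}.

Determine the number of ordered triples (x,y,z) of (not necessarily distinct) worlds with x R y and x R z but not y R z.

Enumerating: (1,3,5), (1,5,3), (2,3,5), (2,5,3), (3,1,4), (3,2,4), (3,4,1), (3,4,2), (4,3,5), (4,5,3), (5,1,4), (5,2,4), (5,4,1), (5,4,2).

14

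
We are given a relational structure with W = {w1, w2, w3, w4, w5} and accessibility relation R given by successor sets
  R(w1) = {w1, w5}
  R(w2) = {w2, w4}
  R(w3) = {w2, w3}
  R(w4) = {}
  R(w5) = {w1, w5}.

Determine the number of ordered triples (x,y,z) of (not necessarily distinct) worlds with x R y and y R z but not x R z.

1

Enumerating: (w3,w2,w4).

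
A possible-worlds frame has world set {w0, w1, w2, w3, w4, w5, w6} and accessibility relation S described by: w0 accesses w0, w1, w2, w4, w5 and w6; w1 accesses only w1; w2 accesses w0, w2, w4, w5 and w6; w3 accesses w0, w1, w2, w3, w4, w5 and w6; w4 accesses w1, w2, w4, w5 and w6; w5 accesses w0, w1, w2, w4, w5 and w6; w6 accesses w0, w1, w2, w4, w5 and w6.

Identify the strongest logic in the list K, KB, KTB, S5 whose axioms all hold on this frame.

Symmetric (axiom B): no — w0 S w1 but not w1 S w0.
Reflexive (axiom T): yes — every world is S-related to itself.
Euclidean (axiom 5): no — w0 S w1 and w0 S w2, but not w1 S w2.
So F validates K; KB would additionally require S to be symmetric. The strongest is K.

K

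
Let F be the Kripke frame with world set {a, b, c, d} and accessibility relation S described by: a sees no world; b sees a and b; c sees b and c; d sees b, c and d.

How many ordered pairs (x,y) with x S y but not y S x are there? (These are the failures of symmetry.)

Enumerating: (b,a), (c,b), (d,b), (d,c).

4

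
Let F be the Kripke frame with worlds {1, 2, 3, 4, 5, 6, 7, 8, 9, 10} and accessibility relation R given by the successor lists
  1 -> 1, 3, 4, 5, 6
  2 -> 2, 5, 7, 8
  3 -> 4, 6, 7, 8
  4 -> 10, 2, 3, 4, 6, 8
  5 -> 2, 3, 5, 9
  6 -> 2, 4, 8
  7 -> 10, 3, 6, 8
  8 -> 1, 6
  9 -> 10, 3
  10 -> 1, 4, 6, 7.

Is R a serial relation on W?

Yes

Serial: yes — every world has a successor (e.g. 1 R 1).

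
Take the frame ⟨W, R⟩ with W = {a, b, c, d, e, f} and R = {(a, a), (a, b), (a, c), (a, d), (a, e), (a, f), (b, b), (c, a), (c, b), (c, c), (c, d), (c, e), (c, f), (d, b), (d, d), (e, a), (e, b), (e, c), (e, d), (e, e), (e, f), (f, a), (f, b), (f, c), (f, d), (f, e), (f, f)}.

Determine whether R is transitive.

Yes

Transitive: yes — every two-step R-path is closed by a direct edge.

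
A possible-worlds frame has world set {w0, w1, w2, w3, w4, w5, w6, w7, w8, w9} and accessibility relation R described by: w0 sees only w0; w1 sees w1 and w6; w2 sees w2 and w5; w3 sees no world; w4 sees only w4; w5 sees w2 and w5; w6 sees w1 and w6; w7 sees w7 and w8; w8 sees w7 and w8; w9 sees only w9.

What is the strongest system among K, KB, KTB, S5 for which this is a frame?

KB

Symmetric (axiom B): yes — every pair in R has its reverse in R.
Reflexive (axiom T): no — w3 is not related to itself.
Euclidean (axiom 5): yes — any two successors of a common world are R-related.
So F validates K, KB; KTB would additionally require R to be reflexive. The strongest is KB.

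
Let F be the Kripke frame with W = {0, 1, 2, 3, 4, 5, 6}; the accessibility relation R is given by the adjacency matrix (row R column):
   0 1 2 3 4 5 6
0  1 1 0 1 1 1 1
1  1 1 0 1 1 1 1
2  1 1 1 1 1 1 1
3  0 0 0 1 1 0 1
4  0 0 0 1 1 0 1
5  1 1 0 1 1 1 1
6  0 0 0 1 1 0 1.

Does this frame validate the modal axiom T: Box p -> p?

Yes

Axiom T corresponds to the accessibility relation being reflexive.
Reflexive: yes — every world is R-related to itself.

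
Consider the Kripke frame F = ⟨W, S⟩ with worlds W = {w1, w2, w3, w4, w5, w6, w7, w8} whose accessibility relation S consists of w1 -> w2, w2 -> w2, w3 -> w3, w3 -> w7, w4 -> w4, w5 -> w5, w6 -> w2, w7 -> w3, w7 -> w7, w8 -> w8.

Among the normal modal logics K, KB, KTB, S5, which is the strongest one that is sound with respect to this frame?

Symmetric (axiom B): no — w1 S w2 but not w2 S w1.
Reflexive (axiom T): no — w1 is not related to itself.
Euclidean (axiom 5): yes — any two successors of a common world are S-related.
So F validates K; KB would additionally require S to be symmetric. The strongest is K.

K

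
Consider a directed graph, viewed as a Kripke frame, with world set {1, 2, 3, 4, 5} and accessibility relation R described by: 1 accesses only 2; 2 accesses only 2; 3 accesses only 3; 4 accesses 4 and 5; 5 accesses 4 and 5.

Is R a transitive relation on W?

Transitive: yes — every two-step R-path is closed by a direct edge.

Yes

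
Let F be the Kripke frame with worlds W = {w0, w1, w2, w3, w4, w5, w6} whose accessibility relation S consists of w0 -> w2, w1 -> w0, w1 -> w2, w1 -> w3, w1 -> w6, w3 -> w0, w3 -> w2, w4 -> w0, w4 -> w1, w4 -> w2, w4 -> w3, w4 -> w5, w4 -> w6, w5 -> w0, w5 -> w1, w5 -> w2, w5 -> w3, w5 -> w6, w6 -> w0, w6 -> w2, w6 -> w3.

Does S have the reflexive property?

No

Reflexive: no — w0 is not related to itself.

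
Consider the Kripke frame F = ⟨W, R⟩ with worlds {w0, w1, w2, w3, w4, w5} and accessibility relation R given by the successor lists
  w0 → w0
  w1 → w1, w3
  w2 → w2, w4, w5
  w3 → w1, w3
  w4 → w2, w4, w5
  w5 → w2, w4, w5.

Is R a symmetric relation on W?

Yes

Symmetric: yes — every pair in R has its reverse in R.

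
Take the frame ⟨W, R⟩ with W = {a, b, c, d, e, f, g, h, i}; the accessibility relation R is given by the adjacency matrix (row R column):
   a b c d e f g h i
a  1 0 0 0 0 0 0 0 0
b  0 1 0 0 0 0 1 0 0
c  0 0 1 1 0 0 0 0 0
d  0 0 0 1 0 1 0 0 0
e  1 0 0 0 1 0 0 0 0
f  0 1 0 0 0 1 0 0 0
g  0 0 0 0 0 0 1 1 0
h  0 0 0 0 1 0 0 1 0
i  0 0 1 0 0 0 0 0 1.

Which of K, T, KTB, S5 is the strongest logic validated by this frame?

Reflexive (axiom T): yes — every world is R-related to itself.
Symmetric (axiom B): no — b R g but not g R b.
Euclidean (axiom 5): no — b R g and b R b, but not g R b.
So F validates K, T; KTB would additionally require R to be symmetric. The strongest is T.

T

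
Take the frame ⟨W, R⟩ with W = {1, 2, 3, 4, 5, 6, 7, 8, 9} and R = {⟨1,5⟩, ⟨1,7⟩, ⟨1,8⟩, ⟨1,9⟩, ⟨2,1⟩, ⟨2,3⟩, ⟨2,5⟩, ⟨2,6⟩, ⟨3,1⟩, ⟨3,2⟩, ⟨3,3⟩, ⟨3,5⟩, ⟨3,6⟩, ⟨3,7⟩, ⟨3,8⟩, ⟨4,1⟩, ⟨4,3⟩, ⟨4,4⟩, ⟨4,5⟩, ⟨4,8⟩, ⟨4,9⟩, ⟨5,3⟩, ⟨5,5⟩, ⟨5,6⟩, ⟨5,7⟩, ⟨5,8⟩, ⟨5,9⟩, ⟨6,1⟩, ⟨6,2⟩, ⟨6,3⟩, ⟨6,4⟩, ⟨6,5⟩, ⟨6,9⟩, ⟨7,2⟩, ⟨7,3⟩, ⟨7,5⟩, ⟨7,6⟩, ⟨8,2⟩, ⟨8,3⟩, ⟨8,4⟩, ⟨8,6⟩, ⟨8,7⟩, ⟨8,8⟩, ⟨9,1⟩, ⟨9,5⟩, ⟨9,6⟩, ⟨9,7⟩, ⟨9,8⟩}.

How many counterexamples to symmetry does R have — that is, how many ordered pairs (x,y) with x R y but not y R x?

20

Enumerating: (1,5), (1,7), (1,8), (2,1), (2,5), (3,1), (4,1), (4,3), (4,5), (4,9), (5,8), (6,1), … and 8 more.
Total: 20.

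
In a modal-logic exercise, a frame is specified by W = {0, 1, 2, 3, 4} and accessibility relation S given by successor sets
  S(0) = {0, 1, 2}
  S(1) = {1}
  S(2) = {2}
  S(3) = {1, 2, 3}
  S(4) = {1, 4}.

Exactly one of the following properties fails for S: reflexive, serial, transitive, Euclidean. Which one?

Reflexive: yes — every world is S-related to itself.
Serial: yes — every world has a successor (e.g. 0 S 0).
Transitive: yes — every two-step S-path is closed by a direct edge.
Euclidean: no — 0 S 1 and 0 S 2, but not 1 S 2.
Only Euclidean fails.

Euclidean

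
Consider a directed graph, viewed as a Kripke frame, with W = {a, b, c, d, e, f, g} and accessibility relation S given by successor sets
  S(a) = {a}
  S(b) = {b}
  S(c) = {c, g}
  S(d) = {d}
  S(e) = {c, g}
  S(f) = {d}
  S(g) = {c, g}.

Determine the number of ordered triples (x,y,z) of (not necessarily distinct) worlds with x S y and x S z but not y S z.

S is Euclidean; there are no such tuples.

0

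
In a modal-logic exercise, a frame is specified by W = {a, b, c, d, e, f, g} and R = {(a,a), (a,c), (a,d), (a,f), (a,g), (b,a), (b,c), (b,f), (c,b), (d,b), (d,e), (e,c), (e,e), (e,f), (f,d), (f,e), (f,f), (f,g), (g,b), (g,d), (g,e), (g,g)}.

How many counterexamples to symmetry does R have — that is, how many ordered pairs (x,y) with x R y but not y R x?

Enumerating: (a,c), (a,d), (a,f), (a,g), (b,a), (b,f), (d,b), (d,e), (e,c), (f,d), (f,g), (g,b), (g,d), (g,e).

14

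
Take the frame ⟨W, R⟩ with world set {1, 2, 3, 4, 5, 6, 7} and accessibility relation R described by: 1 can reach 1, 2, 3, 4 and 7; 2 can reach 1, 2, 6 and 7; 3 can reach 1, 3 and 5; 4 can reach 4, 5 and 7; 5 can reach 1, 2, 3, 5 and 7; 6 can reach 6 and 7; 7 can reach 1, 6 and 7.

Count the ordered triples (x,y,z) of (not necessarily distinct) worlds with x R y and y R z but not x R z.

Enumerating: (1,2,6), (1,3,5), (1,4,5), (1,7,6), (2,1,3), (2,1,4), (3,1,2), (3,1,4), (3,1,7), (3,5,2), (3,5,7), (4,5,1), … and 11 more.
Total: 23.

23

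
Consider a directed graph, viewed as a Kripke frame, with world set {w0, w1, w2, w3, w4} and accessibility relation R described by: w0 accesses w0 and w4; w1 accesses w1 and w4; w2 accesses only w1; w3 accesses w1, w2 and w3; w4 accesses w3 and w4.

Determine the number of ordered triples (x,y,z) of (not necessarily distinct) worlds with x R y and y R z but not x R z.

6

Enumerating: (w0,w4,w3), (w1,w4,w3), (w2,w1,w4), (w3,w1,w4), (w4,w3,w1), (w4,w3,w2).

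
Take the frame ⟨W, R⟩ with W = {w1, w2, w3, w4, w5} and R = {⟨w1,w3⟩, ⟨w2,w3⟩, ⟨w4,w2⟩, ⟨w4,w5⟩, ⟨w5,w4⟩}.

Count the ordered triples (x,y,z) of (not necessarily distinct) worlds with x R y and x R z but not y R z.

7

Enumerating: (w1,w3,w3), (w2,w3,w3), (w4,w2,w2), (w4,w2,w5), (w4,w5,w2), (w4,w5,w5), (w5,w4,w4).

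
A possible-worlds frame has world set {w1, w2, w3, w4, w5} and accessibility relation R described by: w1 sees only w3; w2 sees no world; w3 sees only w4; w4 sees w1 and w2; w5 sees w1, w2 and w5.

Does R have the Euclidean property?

No

Euclidean: no — w4 R w1 and w4 R w2, but not w1 R w2.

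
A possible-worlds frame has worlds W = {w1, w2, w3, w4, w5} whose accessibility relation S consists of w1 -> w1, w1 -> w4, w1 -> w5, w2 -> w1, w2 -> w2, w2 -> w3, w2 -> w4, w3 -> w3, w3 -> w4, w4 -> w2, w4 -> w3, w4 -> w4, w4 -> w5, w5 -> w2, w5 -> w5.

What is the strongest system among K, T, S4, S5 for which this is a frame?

T

Reflexive (axiom T): yes — every world is S-related to itself.
Transitive (axiom 4): no — w1 S w4 and w4 S w2, but not w1 S w2.
Euclidean (axiom 5): no — w1 S w5 and w1 S w4, but not w5 S w4.
So F validates K, T; S4 would additionally require S to be transitive. The strongest is T.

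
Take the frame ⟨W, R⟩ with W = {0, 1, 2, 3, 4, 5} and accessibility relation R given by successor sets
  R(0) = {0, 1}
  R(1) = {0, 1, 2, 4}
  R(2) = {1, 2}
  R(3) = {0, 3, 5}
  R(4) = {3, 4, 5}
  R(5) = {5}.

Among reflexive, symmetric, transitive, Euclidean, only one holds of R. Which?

reflexive

Reflexive: yes — every world is R-related to itself.
Symmetric: no — 1 R 4 but not 4 R 1.
Transitive: no — 0 R 1 and 1 R 2, but not 0 R 2.
Euclidean: no — 1 R 0 and 1 R 2, but not 0 R 2.
Only reflexive holds.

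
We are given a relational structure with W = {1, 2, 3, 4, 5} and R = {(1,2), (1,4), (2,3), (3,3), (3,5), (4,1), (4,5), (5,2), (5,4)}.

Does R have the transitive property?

Transitive: no — 1 R 2 and 2 R 3, but not 1 R 3.

No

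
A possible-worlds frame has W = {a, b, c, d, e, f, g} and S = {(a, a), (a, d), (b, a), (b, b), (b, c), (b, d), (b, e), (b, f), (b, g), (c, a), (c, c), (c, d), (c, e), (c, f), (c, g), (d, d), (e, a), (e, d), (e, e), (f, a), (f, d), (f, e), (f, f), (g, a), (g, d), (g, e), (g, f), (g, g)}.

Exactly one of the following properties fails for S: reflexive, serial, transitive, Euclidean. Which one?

Euclidean

Reflexive: yes — every world is S-related to itself.
Serial: yes — every world has a successor (e.g. a S a).
Transitive: yes — every two-step S-path is closed by a direct edge.
Euclidean: no — b S a and b S c, but not a S c.
Only Euclidean fails.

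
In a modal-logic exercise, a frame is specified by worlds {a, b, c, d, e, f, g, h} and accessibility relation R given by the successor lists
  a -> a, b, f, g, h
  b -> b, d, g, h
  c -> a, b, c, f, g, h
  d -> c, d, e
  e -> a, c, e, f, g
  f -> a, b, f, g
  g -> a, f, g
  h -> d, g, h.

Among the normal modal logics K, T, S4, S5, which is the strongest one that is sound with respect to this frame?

Reflexive (axiom T): yes — every world is R-related to itself.
Transitive (axiom 4): no — a R b and b R d, but not a R d.
Euclidean (axiom 5): no — a R b and a R f, but not b R f.
So F validates K, T; S4 would additionally require R to be transitive. The strongest is T.

T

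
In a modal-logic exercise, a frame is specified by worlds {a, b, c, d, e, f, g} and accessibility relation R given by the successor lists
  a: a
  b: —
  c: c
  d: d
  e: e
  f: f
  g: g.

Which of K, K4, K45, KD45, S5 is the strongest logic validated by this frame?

Transitive (axiom 4): yes — every two-step R-path is closed by a direct edge.
Euclidean (axiom 5): yes — any two successors of a common world are R-related.
Serial (axiom D): no — b has no R-successor.
Reflexive (axiom T): no — b is not related to itself.
So F validates K, K4, K45; KD45 would additionally require R to be serial. The strongest is K45.

K45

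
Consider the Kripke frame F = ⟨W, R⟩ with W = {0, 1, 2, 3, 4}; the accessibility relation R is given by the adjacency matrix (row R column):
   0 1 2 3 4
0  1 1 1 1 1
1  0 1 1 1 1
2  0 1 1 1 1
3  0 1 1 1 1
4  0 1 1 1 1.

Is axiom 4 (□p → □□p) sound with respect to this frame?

The schema 4 characterises exactly the transitive frames.
Transitive: yes — every two-step R-path is closed by a direct edge.

Yes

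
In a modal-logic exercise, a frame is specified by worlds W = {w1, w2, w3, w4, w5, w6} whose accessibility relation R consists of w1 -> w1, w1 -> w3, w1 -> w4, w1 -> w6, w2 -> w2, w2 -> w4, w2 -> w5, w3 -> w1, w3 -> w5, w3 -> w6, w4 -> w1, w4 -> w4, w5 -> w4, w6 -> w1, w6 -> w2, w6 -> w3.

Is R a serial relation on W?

Serial: yes — every world has a successor (e.g. w1 R w1).

Yes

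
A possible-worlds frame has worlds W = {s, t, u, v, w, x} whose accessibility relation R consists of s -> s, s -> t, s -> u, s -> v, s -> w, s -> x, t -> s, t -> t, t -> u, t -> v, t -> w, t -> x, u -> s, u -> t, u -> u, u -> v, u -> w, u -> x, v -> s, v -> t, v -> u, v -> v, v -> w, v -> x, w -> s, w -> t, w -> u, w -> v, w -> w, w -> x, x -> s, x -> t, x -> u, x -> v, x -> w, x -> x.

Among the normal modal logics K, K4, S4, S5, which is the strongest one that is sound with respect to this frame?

Transitive (axiom 4): yes — every two-step R-path is closed by a direct edge.
Reflexive (axiom T): yes — every world is R-related to itself.
Euclidean (axiom 5): yes — any two successors of a common world are R-related.
So F validates K, K4, S4, S5. The strongest is S5.

S5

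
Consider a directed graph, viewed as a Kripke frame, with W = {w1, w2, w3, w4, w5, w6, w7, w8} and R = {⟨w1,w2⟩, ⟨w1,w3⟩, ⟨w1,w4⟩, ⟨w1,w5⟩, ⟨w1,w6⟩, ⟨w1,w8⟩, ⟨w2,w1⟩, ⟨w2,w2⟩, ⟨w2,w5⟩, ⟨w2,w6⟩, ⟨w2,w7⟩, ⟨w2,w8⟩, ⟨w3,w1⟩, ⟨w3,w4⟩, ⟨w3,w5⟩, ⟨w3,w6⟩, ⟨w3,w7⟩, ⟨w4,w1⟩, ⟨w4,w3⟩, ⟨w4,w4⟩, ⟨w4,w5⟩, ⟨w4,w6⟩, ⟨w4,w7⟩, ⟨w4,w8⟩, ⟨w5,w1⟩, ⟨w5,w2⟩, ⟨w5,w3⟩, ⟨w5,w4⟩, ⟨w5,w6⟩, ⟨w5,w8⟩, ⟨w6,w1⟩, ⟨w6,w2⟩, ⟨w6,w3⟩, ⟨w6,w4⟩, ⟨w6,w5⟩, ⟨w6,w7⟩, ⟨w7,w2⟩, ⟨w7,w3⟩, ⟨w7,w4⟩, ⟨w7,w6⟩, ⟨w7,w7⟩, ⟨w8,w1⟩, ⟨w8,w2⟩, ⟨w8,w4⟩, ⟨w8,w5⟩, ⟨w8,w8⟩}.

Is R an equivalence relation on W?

Reflexive: no — w1 is not related to itself.
Symmetric: yes — every pair in R has its reverse in R.
Transitive: no — w1 R w2 and w2 R w7, but not w1 R w7.
So R is not an equivalence relation.

No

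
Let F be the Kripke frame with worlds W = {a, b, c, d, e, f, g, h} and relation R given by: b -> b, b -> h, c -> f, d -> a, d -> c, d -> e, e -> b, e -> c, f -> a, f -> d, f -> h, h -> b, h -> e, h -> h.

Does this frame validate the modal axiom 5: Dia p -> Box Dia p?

No

Axiom 5 corresponds to the accessibility relation being Euclidean.
Euclidean: no — d R a and d R c, but not a R c.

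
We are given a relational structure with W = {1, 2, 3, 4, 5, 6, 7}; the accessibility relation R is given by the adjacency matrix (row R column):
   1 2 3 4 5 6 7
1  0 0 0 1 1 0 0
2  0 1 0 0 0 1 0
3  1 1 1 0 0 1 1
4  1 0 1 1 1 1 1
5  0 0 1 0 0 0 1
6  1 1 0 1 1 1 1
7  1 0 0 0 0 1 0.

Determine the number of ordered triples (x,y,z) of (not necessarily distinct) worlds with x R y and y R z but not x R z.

Enumerating: (1,4,1), (1,4,3), (1,4,6), (1,4,7), (1,5,3), (1,5,7), (2,6,1), (2,6,4), (2,6,5), (2,6,7), (3,1,4), (3,1,5), … and 17 more.
Total: 29.

29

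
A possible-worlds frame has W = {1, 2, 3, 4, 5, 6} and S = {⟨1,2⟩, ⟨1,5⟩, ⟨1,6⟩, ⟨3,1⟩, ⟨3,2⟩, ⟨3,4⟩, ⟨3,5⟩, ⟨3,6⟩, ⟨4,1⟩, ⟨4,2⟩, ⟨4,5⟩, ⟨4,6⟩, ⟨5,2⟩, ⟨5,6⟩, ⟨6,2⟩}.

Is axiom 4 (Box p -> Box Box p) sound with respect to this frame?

By correspondence theory, 4 is valid on a frame iff S is transitive.
Transitive: yes — every two-step S-path is closed by a direct edge.

Yes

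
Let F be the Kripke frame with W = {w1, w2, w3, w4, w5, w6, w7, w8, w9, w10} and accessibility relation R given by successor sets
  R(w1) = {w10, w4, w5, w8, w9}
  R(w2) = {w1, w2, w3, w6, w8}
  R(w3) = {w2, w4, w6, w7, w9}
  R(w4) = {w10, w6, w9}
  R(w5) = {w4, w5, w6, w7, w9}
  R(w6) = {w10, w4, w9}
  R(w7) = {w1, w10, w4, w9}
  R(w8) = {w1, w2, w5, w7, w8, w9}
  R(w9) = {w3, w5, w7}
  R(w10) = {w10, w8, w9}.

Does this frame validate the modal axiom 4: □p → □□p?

No

By correspondence theory, 4 is valid on a frame iff R is transitive.
Transitive: no — w1 R w4 and w4 R w6, but not w1 R w6.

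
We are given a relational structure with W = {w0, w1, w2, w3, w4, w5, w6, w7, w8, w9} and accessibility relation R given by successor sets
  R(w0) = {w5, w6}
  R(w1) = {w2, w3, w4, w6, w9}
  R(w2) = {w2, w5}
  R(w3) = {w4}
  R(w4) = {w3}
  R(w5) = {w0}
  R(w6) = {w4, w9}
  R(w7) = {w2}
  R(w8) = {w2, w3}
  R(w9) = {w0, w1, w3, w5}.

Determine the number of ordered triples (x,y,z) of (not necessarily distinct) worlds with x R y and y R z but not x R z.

Enumerating: (w0,w5,w0), (w0,w6,w4), (w0,w6,w9), (w1,w2,w5), (w1,w9,w0), (w1,w9,w1), (w1,w9,w5), (w2,w5,w0), (w3,w4,w3), (w4,w3,w4), (w5,w0,w5), (w5,w0,w6), … and 14 more.
Total: 26.

26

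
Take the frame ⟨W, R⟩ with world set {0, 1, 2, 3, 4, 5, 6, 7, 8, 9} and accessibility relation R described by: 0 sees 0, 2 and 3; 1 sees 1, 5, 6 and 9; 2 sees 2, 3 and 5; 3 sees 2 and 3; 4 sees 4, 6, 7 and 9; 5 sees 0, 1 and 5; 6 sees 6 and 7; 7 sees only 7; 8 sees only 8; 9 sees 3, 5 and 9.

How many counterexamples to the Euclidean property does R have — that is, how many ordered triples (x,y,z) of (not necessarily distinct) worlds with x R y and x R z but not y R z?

Enumerating: (0,2,0), (0,3,0), (1,5,6), (1,5,9), (1,6,1), (1,6,5), (1,6,9), (1,9,1), (1,9,6), (2,3,5), (2,5,2), (2,5,3), … and 16 more.
Total: 28.

28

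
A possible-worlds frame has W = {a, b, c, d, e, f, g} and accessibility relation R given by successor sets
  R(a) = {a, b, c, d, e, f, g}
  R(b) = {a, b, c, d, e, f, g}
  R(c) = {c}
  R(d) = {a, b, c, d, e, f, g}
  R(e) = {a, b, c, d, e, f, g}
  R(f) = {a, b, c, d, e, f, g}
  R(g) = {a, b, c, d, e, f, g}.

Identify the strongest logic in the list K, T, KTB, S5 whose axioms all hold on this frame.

T

Reflexive (axiom T): yes — every world is R-related to itself.
Symmetric (axiom B): no — a R c but not c R a.
Euclidean (axiom 5): no — a R c and a R b, but not c R b.
So F validates K, T; KTB would additionally require R to be symmetric. The strongest is T.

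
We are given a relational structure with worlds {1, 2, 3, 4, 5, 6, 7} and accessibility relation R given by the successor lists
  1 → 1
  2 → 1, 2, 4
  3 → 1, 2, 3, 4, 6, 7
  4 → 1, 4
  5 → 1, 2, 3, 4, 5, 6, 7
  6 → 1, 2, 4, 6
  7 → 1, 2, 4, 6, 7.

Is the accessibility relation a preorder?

Yes

Reflexive: yes — every world is R-related to itself.
Transitive: yes — every two-step R-path is closed by a direct edge.
So R is a preorder.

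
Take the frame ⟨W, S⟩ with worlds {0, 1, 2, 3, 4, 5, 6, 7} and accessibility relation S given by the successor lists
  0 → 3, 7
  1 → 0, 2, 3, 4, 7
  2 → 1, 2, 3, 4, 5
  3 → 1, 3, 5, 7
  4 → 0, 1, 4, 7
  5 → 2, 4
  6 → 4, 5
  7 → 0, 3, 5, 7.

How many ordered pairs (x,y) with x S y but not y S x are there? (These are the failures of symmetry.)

12

Enumerating: (0,3), (1,0), (1,7), (2,3), (2,4), (3,5), (4,0), (4,7), (5,4), (6,4), (6,5), (7,5).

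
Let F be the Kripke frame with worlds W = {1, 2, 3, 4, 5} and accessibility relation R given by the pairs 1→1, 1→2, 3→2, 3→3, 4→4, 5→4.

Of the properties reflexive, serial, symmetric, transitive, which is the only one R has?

Reflexive: no — 2 is not related to itself.
Serial: no — 2 has no R-successor.
Symmetric: no — 1 R 2 but not 2 R 1.
Transitive: yes — every two-step R-path is closed by a direct edge.
Only transitive holds.

transitive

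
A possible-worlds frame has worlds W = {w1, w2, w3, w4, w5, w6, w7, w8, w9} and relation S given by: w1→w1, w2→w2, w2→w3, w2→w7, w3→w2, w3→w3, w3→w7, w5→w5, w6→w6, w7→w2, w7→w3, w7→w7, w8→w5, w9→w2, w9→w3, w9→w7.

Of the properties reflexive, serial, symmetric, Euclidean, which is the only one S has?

Reflexive: no — w4 is not related to itself.
Serial: no — w4 has no S-successor.
Symmetric: no — w8 S w5 but not w5 S w8.
Euclidean: yes — any two successors of a common world are S-related.
Only Euclidean holds.

Euclidean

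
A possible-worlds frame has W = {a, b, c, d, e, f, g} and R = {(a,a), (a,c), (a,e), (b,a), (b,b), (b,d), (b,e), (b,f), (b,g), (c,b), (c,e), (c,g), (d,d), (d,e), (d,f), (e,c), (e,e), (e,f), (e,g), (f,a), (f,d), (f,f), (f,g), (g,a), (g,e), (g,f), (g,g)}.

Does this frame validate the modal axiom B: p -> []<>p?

No

By correspondence theory, B is valid on a frame iff R is symmetric.
Symmetric: no — a R c but not c R a.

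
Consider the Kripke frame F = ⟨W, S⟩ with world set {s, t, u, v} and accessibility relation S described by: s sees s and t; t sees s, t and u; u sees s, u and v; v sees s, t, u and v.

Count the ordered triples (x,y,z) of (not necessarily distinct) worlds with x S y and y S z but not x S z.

4

Enumerating: (s,t,u), (t,u,v), (u,s,t), (u,v,t).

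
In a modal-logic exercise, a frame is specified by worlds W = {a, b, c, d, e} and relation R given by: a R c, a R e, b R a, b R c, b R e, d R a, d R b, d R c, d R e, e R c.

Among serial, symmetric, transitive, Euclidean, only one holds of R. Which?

transitive

Serial: no — c has no R-successor.
Symmetric: no — a R c but not c R a.
Transitive: yes — every two-step R-path is closed by a direct edge.
Euclidean: no — a R c and a R e, but not c R e.
Only transitive holds.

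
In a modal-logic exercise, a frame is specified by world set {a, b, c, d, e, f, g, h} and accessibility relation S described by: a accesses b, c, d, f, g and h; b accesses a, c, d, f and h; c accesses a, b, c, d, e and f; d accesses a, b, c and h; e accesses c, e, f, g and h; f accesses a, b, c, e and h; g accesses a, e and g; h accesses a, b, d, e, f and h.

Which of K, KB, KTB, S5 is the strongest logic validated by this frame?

Symmetric (axiom B): yes — every pair in S has its reverse in S.
Reflexive (axiom T): no — a is not related to itself.
Euclidean (axiom 5): no — a S b and a S g, but not b S g.
So F validates K, KB; KTB would additionally require S to be reflexive. The strongest is KB.

KB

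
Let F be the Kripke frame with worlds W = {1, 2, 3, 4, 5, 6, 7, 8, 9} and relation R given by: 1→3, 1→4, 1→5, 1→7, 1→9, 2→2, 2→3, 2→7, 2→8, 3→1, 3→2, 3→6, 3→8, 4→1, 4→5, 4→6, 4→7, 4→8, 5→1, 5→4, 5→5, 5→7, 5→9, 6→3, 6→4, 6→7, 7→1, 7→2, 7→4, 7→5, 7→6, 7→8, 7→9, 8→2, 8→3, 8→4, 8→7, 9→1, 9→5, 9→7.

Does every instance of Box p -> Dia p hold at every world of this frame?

Yes

The schema D characterises exactly the serial frames.
Serial: yes — every world has a successor (e.g. 1 R 3).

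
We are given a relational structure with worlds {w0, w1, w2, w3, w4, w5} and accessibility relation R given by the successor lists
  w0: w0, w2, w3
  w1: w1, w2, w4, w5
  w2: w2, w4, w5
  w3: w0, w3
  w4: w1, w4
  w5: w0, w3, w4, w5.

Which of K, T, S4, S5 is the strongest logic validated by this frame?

T

Reflexive (axiom T): yes — every world is R-related to itself.
Transitive (axiom 4): no — w0 R w2 and w2 R w4, but not w0 R w4.
Euclidean (axiom 5): no — w0 R w2 and w0 R w3, but not w2 R w3.
So F validates K, T; S4 would additionally require R to be transitive. The strongest is T.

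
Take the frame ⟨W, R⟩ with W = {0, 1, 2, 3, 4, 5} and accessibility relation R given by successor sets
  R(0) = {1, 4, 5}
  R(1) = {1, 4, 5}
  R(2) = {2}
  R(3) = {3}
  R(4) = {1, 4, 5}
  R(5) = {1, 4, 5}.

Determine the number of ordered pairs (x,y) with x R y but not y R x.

Enumerating: (0,1), (0,4), (0,5).

3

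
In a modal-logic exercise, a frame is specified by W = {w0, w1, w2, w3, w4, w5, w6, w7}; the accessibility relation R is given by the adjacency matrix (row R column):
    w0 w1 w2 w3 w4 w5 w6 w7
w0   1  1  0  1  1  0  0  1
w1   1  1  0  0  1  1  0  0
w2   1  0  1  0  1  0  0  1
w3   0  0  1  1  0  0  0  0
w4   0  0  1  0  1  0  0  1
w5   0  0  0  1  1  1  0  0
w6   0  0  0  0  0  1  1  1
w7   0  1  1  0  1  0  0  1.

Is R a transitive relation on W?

Transitive: no — w0 R w1 and w1 R w5, but not w0 R w5.

No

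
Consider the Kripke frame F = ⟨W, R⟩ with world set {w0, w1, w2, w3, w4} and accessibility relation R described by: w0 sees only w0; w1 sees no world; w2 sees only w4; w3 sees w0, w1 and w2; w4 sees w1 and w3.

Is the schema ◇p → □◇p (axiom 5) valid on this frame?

The schema 5 characterises exactly the Euclidean frames.
Euclidean: no — w3 R w0 and w3 R w1, but not w0 R w1.

No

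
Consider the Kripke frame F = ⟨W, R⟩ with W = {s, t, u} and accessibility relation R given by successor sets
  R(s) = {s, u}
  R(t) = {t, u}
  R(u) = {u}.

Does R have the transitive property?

Yes

Transitive: yes — every two-step R-path is closed by a direct edge.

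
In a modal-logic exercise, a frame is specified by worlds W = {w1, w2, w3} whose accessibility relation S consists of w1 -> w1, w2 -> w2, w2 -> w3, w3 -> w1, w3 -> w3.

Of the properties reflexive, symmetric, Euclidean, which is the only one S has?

reflexive

Reflexive: yes — every world is S-related to itself.
Symmetric: no — w2 S w3 but not w3 S w2.
Euclidean: no — w2 S w3 and w2 S w2, but not w3 S w2.
Only reflexive holds.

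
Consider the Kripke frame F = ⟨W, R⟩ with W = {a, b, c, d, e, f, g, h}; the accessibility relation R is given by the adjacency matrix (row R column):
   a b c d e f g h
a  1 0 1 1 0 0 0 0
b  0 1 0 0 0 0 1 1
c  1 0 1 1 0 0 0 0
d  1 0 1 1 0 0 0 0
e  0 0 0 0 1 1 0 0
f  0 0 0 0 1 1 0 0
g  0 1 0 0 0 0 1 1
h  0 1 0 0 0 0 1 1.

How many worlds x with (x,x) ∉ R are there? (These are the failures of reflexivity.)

0

R is reflexive; there are no such worlds.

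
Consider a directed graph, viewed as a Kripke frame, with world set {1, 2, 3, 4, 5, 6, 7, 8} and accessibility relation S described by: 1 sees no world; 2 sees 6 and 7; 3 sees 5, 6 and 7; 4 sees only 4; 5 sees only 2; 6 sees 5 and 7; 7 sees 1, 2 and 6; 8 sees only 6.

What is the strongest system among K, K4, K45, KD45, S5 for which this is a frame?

Transitive (axiom 4): no — 2 S 6 and 6 S 5, but not 2 S 5.
Euclidean (axiom 5): no — 3 S 5 and 3 S 6, but not 5 S 6.
Serial (axiom D): no — 1 has no S-successor.
Reflexive (axiom T): no — 1 is not related to itself.
So F validates K; K4 would additionally require S to be transitive. The strongest is K.

K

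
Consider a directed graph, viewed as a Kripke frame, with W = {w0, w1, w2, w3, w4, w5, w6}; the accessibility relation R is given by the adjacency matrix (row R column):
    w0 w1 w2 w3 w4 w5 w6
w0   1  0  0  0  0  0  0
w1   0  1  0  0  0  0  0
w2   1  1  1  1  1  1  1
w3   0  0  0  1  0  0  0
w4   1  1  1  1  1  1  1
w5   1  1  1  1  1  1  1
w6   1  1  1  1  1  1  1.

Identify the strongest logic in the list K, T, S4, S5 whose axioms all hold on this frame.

Reflexive (axiom T): yes — every world is R-related to itself.
Transitive (axiom 4): yes — every two-step R-path is closed by a direct edge.
Euclidean (axiom 5): no — w2 R w0 and w2 R w1, but not w0 R w1.
So F validates K, T, S4; S5 would additionally require R to be Euclidean. The strongest is S4.

S4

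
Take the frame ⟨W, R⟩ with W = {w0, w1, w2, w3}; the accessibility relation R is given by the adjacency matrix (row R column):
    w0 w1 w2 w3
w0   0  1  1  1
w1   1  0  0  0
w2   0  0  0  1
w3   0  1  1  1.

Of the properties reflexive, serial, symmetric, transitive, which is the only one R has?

serial

Reflexive: no — w0 is not related to itself.
Serial: yes — every world has a successor (e.g. w0 R w1).
Symmetric: no — w0 R w2 but not w2 R w0.
Transitive: no — w1 R w0 and w0 R w2, but not w1 R w2.
Only serial holds.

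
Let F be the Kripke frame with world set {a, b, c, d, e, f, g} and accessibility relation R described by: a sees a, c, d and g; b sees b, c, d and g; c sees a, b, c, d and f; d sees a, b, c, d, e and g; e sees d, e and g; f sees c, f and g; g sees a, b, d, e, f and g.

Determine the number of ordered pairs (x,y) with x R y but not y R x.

0

R is symmetric; there are no such tuples.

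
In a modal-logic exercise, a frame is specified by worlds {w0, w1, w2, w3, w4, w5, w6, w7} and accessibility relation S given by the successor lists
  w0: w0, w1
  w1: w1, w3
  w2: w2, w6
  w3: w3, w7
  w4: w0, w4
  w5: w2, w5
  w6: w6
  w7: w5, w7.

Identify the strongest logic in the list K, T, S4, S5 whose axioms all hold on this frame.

T

Reflexive (axiom T): yes — every world is S-related to itself.
Transitive (axiom 4): no — w0 S w1 and w1 S w3, but not w0 S w3.
Euclidean (axiom 5): no — w0 S w1 and w0 S w0, but not w1 S w0.
So F validates K, T; S4 would additionally require S to be transitive. The strongest is T.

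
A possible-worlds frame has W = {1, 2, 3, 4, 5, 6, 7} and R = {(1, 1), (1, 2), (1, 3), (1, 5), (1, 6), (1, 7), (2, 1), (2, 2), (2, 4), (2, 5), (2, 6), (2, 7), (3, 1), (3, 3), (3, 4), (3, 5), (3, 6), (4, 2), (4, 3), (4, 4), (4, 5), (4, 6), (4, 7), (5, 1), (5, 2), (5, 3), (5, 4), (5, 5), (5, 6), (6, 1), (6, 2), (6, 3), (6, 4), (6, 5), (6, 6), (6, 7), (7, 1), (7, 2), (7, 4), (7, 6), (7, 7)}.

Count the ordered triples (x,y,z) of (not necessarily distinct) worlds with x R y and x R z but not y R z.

32

Enumerating: (1,2,3), (1,3,2), (1,3,7), (1,5,7), (1,7,3), (1,7,5), (2,1,4), (2,4,1), (2,5,7), (2,7,5), (3,1,4), (3,4,1), … and 20 more.
Total: 32.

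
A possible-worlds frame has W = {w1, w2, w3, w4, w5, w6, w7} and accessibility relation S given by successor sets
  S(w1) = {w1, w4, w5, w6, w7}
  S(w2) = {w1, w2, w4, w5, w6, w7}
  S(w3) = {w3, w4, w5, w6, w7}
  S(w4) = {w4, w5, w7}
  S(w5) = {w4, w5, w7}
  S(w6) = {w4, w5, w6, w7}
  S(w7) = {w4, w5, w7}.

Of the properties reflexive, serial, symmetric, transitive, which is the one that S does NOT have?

symmetric

Reflexive: yes — every world is S-related to itself.
Serial: yes — every world has a successor (e.g. w1 S w1).
Symmetric: no — w1 S w4 but not w4 S w1.
Transitive: yes — every two-step S-path is closed by a direct edge.
Only symmetric fails.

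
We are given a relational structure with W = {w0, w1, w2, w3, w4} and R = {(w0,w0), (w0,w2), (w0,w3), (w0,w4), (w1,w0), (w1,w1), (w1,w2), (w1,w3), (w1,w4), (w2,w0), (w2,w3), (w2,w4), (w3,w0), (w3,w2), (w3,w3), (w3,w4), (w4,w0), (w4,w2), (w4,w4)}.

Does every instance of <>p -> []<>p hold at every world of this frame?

No

The schema 5 characterises exactly the Euclidean frames.
Euclidean: no — w0 R w4 and w0 R w3, but not w4 R w3.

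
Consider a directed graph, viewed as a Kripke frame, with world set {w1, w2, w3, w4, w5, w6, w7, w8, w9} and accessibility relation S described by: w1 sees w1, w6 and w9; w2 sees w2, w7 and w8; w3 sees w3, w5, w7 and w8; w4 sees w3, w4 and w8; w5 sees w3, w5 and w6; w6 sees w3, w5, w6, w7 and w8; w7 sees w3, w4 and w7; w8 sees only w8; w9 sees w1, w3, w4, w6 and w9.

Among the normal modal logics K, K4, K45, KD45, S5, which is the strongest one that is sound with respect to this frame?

Transitive (axiom 4): no — w1 S w6 and w6 S w3, but not w1 S w3.
Euclidean (axiom 5): no — w1 S w6 and w1 S w9, but not w6 S w9.
Serial (axiom D): yes — every world has a successor (e.g. w1 S w1).
Reflexive (axiom T): yes — every world is S-related to itself.
So F validates K; K4 would additionally require S to be transitive. The strongest is K.

K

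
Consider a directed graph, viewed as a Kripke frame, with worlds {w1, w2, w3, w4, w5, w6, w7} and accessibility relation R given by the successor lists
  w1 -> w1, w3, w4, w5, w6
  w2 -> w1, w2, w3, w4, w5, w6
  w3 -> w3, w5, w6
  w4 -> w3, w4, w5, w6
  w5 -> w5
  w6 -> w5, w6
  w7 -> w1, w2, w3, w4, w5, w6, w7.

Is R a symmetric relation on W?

No

Symmetric: no — w1 R w3 but not w3 R w1.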